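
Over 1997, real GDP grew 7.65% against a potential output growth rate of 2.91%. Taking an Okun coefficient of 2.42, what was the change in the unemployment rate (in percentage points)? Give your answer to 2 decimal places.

Growth-rate Okun's law: g_Y = g_Y* - β × Δu, so Δu = (g_Y* - g_Y)/β.
Δu = (2.91 - 7.65)/2.42 = -4.74/2.42 = -1.96 percentage points.

-1.96 percentage points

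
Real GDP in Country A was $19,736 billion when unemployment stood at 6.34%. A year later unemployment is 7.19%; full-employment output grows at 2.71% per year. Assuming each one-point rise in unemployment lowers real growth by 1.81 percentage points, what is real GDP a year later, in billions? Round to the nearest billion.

$19,967 billion

Δu = 7.19 - 6.34 = 0.85 points.
Okun's law (growth form): g_Y = g_Y* - β × Δu = 2.71 - 1.81 × (0.85) = 2.71 - 1.5385 = 1.1715%.
Real GDP in the next year = 19736 × (1 + 1.1715/100) = 19736 × 1.011715 ≈ 19967 billion.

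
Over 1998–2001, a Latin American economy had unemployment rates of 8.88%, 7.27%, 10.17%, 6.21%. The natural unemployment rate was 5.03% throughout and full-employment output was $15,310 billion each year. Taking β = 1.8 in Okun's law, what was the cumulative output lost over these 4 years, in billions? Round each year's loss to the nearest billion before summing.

Year 1998: gap = -1.8 × (8.88 - 5.03) = -6.93%, loss ≈ 15310 × 6.93/100 ≈ 1061.
Year 1999: gap = -1.8 × (7.27 - 5.03) = -4.032%, loss ≈ 15310 × 4.032/100 ≈ 617.
Year 2000: gap = -1.8 × (10.17 - 5.03) = -9.252%, loss ≈ 15310 × 9.252/100 ≈ 1416.
Year 2001: gap = -1.8 × (6.21 - 5.03) = -2.124%, loss ≈ 15310 × 2.124/100 ≈ 325.
Total lost output = 1061 + 617 + 1416 + 325 = 3419 billion.

$3,419 billion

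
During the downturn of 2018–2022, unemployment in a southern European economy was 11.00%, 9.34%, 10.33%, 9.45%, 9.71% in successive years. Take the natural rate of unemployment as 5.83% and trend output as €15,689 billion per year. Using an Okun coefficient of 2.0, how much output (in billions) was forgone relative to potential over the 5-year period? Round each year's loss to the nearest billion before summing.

Year 2018: gap = -2.0 × (11 - 5.83) = -10.34%, loss ≈ 15689 × 10.34/100 ≈ 1622.
Year 2019: gap = -2.0 × (9.34 - 5.83) = -7.02%, loss ≈ 15689 × 7.02/100 ≈ 1101.
Year 2020: gap = -2.0 × (10.33 - 5.83) = -9%, loss ≈ 15689 × 9/100 ≈ 1412.
Year 2021: gap = -2.0 × (9.45 - 5.83) = -7.24%, loss ≈ 15689 × 7.24/100 ≈ 1136.
Year 2022: gap = -2.0 × (9.71 - 5.83) = -7.76%, loss ≈ 15689 × 7.76/100 ≈ 1217.
Total lost output = 1622 + 1101 + 1412 + 1136 + 1217 = 6488 billion.

€6,488 billion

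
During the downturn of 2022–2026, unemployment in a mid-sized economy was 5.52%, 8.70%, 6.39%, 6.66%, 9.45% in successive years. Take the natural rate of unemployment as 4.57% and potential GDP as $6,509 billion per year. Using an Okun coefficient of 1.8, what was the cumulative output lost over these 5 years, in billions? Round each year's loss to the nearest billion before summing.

Year 2022: gap = -1.8 × (5.52 - 4.57) = -1.71%, loss ≈ 6509 × 1.71/100 ≈ 111.
Year 2023: gap = -1.8 × (8.7 - 4.57) = -7.434%, loss ≈ 6509 × 7.434/100 ≈ 484.
Year 2024: gap = -1.8 × (6.39 - 4.57) = -3.276%, loss ≈ 6509 × 3.276/100 ≈ 213.
Year 2025: gap = -1.8 × (6.66 - 4.57) = -3.762%, loss ≈ 6509 × 3.762/100 ≈ 245.
Year 2026: gap = -1.8 × (9.45 - 4.57) = -8.784%, loss ≈ 6509 × 8.784/100 ≈ 572.
Total lost output = 111 + 484 + 213 + 245 + 572 = 1625 billion.

$1,625 billion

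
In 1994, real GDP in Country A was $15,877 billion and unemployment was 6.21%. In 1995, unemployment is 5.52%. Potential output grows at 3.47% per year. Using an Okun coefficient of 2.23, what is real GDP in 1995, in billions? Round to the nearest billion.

Δu = 5.52 - 6.21 = -0.69 points.
Okun's law (growth form): g_Y = g_Y* - β × Δu = 3.47 - 2.23 × (-0.69) = 3.47 + 1.5387 = 5.0087%.
Real GDP in the next year = 15877 × (1 + 5.0087/100) = 15877 × 1.050087 ≈ 16672 billion.

$16,672 billion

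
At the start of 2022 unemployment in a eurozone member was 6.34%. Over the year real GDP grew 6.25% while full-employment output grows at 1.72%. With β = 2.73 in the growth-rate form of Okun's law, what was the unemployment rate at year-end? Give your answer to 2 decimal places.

Growth-rate Okun's law: g_Y = g_Y* - β × Δu, so Δu = (g_Y* - g_Y)/β.
Δu = (1.72 - 6.25)/2.73 = -4.53/2.73 = -1.66 percentage points.
Year-end unemployment = 6.34 - 1.66 = 4.68%.

4.68%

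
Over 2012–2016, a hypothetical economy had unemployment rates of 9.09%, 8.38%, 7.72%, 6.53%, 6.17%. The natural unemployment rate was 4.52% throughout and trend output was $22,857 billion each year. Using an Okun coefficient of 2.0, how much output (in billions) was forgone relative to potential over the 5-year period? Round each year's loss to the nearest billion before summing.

$6,990 billion

Year 2012: gap = -2.0 × (9.09 - 4.52) = -9.14%, loss ≈ 22857 × 9.14/100 ≈ 2089.
Year 2013: gap = -2.0 × (8.38 - 4.52) = -7.72%, loss ≈ 22857 × 7.72/100 ≈ 1765.
Year 2014: gap = -2.0 × (7.72 - 4.52) = -6.4%, loss ≈ 22857 × 6.4/100 ≈ 1463.
Year 2015: gap = -2.0 × (6.53 - 4.52) = -4.02%, loss ≈ 22857 × 4.02/100 ≈ 919.
Year 2016: gap = -2.0 × (6.17 - 4.52) = -3.3%, loss ≈ 22857 × 3.3/100 ≈ 754.
Total lost output = 2089 + 1765 + 1463 + 919 + 754 = 6990 billion.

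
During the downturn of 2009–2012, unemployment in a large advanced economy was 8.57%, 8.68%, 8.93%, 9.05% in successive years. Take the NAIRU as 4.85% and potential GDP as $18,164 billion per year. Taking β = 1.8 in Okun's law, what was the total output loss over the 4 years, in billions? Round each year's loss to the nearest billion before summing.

Year 2009: gap = -1.8 × (8.57 - 4.85) = -6.696%, loss ≈ 18164 × 6.696/100 ≈ 1216.
Year 2010: gap = -1.8 × (8.68 - 4.85) = -6.894%, loss ≈ 18164 × 6.894/100 ≈ 1252.
Year 2011: gap = -1.8 × (8.93 - 4.85) = -7.344%, loss ≈ 18164 × 7.344/100 ≈ 1334.
Year 2012: gap = -1.8 × (9.05 - 4.85) = -7.56%, loss ≈ 18164 × 7.56/100 ≈ 1373.
Total lost output = 1216 + 1252 + 1334 + 1373 = 5175 billion.

$5,175 billion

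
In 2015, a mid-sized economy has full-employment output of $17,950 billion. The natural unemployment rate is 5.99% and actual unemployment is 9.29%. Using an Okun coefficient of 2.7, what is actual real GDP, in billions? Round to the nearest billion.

Unemployment gap = 9.29 - 5.99 = 3.3 points, so the output gap is -2.7 × 3.3 = -8.91%.
Actual GDP = 17950 × (1 - 8.91/100) = 17950 × 0.9109 ≈ 16351 billion.

$16,351 billion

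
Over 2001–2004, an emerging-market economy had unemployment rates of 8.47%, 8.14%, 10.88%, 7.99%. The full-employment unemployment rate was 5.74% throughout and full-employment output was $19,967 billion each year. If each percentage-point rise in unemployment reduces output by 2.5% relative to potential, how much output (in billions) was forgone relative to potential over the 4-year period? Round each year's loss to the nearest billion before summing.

$6,250 billion

Year 2001: gap = -2.5 × (8.47 - 5.74) = -6.825%, loss ≈ 19967 × 6.825/100 ≈ 1363.
Year 2002: gap = -2.5 × (8.14 - 5.74) = -6%, loss ≈ 19967 × 6/100 ≈ 1198.
Year 2003: gap = -2.5 × (10.88 - 5.74) = -12.85%, loss ≈ 19967 × 12.85/100 ≈ 2566.
Year 2004: gap = -2.5 × (7.99 - 5.74) = -5.625%, loss ≈ 19967 × 5.625/100 ≈ 1123.
Total lost output = 1363 + 1198 + 2566 + 1123 = 6250 billion.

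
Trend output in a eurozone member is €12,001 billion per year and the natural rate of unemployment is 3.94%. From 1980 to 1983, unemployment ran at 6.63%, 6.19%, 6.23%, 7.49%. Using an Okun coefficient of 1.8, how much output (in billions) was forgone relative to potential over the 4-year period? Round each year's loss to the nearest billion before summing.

Year 1980: gap = -1.8 × (6.63 - 3.94) = -4.842%, loss ≈ 12001 × 4.842/100 ≈ 581.
Year 1981: gap = -1.8 × (6.19 - 3.94) = -4.05%, loss ≈ 12001 × 4.05/100 ≈ 486.
Year 1982: gap = -1.8 × (6.23 - 3.94) = -4.122%, loss ≈ 12001 × 4.122/100 ≈ 495.
Year 1983: gap = -1.8 × (7.49 - 3.94) = -6.39%, loss ≈ 12001 × 6.39/100 ≈ 767.
Total lost output = 581 + 486 + 495 + 767 = 2329 billion.

€2,329 billion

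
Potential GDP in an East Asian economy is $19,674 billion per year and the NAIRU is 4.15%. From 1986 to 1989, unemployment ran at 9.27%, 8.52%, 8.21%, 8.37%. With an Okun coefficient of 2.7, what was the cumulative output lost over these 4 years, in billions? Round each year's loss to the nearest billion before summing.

$9,440 billion

Year 1986: gap = -2.7 × (9.27 - 4.15) = -13.824%, loss ≈ 19674 × 13.824/100 ≈ 2720.
Year 1987: gap = -2.7 × (8.52 - 4.15) = -11.799%, loss ≈ 19674 × 11.799/100 ≈ 2321.
Year 1988: gap = -2.7 × (8.21 - 4.15) = -10.962%, loss ≈ 19674 × 10.962/100 ≈ 2157.
Year 1989: gap = -2.7 × (8.37 - 4.15) = -11.394%, loss ≈ 19674 × 11.394/100 ≈ 2242.
Total lost output = 2720 + 2321 + 2157 + 2242 = 9440 billion.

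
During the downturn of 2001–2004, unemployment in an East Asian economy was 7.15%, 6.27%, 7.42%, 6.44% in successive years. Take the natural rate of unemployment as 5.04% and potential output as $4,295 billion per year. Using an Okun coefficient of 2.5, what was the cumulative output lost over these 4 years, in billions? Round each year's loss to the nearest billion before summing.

Year 2001: gap = -2.5 × (7.15 - 5.04) = -5.275%, loss ≈ 4295 × 5.275/100 ≈ 227.
Year 2002: gap = -2.5 × (6.27 - 5.04) = -3.075%, loss ≈ 4295 × 3.075/100 ≈ 132.
Year 2003: gap = -2.5 × (7.42 - 5.04) = -5.95%, loss ≈ 4295 × 5.95/100 ≈ 256.
Year 2004: gap = -2.5 × (6.44 - 5.04) = -3.5%, loss ≈ 4295 × 3.5/100 ≈ 150.
Total lost output = 227 + 132 + 256 + 150 = 765 billion.

$765 billion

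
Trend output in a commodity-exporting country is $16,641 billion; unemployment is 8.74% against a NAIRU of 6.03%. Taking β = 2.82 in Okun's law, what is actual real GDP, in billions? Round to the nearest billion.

$15,369 billion

Unemployment gap = 8.74 - 6.03 = 2.71 points, so the output gap is -2.82 × 2.71 = -7.6422%.
Actual GDP = 16641 × (1 - 7.6422/100) = 16641 × 0.923578 ≈ 15369 billion.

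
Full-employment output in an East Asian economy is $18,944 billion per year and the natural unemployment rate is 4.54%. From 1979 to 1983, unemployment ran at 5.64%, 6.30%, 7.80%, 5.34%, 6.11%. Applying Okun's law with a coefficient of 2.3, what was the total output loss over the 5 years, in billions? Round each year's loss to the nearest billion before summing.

Year 1979: gap = -2.3 × (5.64 - 4.54) = -2.53%, loss ≈ 18944 × 2.53/100 ≈ 479.
Year 1980: gap = -2.3 × (6.3 - 4.54) = -4.048%, loss ≈ 18944 × 4.048/100 ≈ 767.
Year 1981: gap = -2.3 × (7.8 - 4.54) = -7.498%, loss ≈ 18944 × 7.498/100 ≈ 1420.
Year 1982: gap = -2.3 × (5.34 - 4.54) = -1.84%, loss ≈ 18944 × 1.84/100 ≈ 349.
Year 1983: gap = -2.3 × (6.11 - 4.54) = -3.611%, loss ≈ 18944 × 3.611/100 ≈ 684.
Total lost output = 479 + 767 + 1420 + 349 + 684 = 3699 billion.

$3,699 billion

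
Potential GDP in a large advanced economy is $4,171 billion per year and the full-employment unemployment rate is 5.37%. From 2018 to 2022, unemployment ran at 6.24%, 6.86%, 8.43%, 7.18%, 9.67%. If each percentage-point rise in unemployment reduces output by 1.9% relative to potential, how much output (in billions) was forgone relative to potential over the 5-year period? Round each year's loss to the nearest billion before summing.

$914 billion

Year 2018: gap = -1.9 × (6.24 - 5.37) = -1.653%, loss ≈ 4171 × 1.653/100 ≈ 69.
Year 2019: gap = -1.9 × (6.86 - 5.37) = -2.831%, loss ≈ 4171 × 2.831/100 ≈ 118.
Year 2020: gap = -1.9 × (8.43 - 5.37) = -5.814%, loss ≈ 4171 × 5.814/100 ≈ 243.
Year 2021: gap = -1.9 × (7.18 - 5.37) = -3.439%, loss ≈ 4171 × 3.439/100 ≈ 143.
Year 2022: gap = -1.9 × (9.67 - 5.37) = -8.17%, loss ≈ 4171 × 8.17/100 ≈ 341.
Total lost output = 69 + 118 + 243 + 143 + 341 = 914 billion.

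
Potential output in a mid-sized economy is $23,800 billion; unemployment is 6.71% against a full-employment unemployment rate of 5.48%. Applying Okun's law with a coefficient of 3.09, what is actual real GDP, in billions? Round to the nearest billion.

Unemployment gap = 6.71 - 5.48 = 1.23 points, so the output gap is -3.09 × 1.23 = -3.8007%.
Actual GDP = 23800 × (1 - 3.8007/100) = 23800 × 0.961993 ≈ 22895 billion.

$22,895 billion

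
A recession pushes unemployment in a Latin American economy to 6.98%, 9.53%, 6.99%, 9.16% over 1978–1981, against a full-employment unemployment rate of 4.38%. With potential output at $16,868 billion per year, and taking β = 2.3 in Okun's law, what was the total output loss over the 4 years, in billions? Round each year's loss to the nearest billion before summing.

$5,874 billion

Year 1978: gap = -2.3 × (6.98 - 4.38) = -5.98%, loss ≈ 16868 × 5.98/100 ≈ 1009.
Year 1979: gap = -2.3 × (9.53 - 4.38) = -11.845%, loss ≈ 16868 × 11.845/100 ≈ 1998.
Year 1980: gap = -2.3 × (6.99 - 4.38) = -6.003%, loss ≈ 16868 × 6.003/100 ≈ 1013.
Year 1981: gap = -2.3 × (9.16 - 4.38) = -10.994%, loss ≈ 16868 × 10.994/100 ≈ 1854.
Total lost output = 1009 + 1998 + 1013 + 1854 = 5874 billion.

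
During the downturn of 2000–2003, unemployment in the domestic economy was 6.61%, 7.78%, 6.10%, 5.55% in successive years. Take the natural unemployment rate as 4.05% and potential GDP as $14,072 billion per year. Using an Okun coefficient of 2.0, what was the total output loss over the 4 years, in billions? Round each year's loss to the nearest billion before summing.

Year 2000: gap = -2.0 × (6.61 - 4.05) = -5.12%, loss ≈ 14072 × 5.12/100 ≈ 720.
Year 2001: gap = -2.0 × (7.78 - 4.05) = -7.46%, loss ≈ 14072 × 7.46/100 ≈ 1050.
Year 2002: gap = -2.0 × (6.1 - 4.05) = -4.1%, loss ≈ 14072 × 4.1/100 ≈ 577.
Year 2003: gap = -2.0 × (5.55 - 4.05) = -3%, loss ≈ 14072 × 3/100 ≈ 422.
Total lost output = 720 + 1050 + 577 + 422 = 2769 billion.

$2,769 billion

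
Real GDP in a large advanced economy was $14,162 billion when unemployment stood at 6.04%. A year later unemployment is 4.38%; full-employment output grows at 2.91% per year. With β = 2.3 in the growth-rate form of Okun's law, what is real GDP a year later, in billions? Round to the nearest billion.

Δu = 4.38 - 6.04 = -1.66 points.
Okun's law (growth form): g_Y = g_Y* - β × Δu = 2.91 - 2.3 × (-1.66) = 2.91 + 3.818 = 6.728%.
Real GDP in the next year = 14162 × (1 + 6.728/100) = 14162 × 1.06728 ≈ 15115 billion.

$15,115 billion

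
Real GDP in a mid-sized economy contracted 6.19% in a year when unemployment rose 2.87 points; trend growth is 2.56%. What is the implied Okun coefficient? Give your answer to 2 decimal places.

β ≈ 3.05

Growth form: g_Y = g_Y* - β × Δu, so β = (g_Y* - g_Y)/Δu.
β = (2.56 + 6.19)/2.87 = 8.75/2.87 = 3.05.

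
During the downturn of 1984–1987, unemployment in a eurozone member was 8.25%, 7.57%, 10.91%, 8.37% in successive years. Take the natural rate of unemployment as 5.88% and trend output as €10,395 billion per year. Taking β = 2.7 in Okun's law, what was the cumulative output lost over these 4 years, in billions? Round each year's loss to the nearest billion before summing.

€3,250 billion

Year 1984: gap = -2.7 × (8.25 - 5.88) = -6.399%, loss ≈ 10395 × 6.399/100 ≈ 665.
Year 1985: gap = -2.7 × (7.57 - 5.88) = -4.563%, loss ≈ 10395 × 4.563/100 ≈ 474.
Year 1986: gap = -2.7 × (10.91 - 5.88) = -13.581%, loss ≈ 10395 × 13.581/100 ≈ 1412.
Year 1987: gap = -2.7 × (8.37 - 5.88) = -6.723%, loss ≈ 10395 × 6.723/100 ≈ 699.
Total lost output = 665 + 474 + 1412 + 699 = 3250 billion.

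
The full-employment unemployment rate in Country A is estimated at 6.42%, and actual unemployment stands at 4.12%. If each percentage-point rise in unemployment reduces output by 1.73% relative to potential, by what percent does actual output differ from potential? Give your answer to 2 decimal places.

3.98%

The unemployment gap is 4.12 - 6.42 = -2.3 percentage points.
Okun's law gives an output gap of -1.73 × (-2.3) = 3.979%, i.e. 3.98% above potential.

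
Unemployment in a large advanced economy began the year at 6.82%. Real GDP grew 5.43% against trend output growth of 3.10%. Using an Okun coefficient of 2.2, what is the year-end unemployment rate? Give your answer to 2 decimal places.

5.76%

Growth-rate Okun's law: g_Y = g_Y* - β × Δu, so Δu = (g_Y* - g_Y)/β.
Δu = (3.1 - 5.43)/2.2 = -2.33/2.2 = -1.06 percentage points.
Year-end unemployment = 6.82 - 1.06 = 5.76%.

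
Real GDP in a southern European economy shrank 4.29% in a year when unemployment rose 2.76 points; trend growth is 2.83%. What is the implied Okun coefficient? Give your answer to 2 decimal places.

Growth form: g_Y = g_Y* - β × Δu, so β = (g_Y* - g_Y)/Δu.
β = (2.83 + 4.29)/2.76 = 7.12/2.76 = 2.58.

β ≈ 2.58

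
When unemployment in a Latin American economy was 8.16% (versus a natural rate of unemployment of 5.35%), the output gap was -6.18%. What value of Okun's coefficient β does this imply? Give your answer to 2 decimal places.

Okun's law: output gap = -β × (u - u*).
-6.18 = -β × (8.16 - 5.35) = -β × 2.81, so β = 6.18/2.81 = 2.20.

β ≈ 2.20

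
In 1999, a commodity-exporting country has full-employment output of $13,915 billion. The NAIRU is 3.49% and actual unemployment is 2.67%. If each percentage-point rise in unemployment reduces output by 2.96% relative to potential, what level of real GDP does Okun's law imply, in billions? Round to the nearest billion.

Unemployment gap = 2.67 - 3.49 = -0.82 points, so the output gap is -2.96 × (-0.82) = 2.4272%.
Actual GDP = 13915 × (1 + 2.4272/100) = 13915 × 1.024272 ≈ 14253 billion.

$14,253 billion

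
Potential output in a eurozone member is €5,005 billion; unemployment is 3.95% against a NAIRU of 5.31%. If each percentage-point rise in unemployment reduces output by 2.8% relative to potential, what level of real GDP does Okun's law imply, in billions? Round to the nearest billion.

Unemployment gap = 3.95 - 5.31 = -1.36 points, so the output gap is -2.8 × (-1.36) = 3.808%.
Actual GDP = 5005 × (1 + 3.808/100) = 5005 × 1.03808 ≈ 5196 billion.

€5,196 billion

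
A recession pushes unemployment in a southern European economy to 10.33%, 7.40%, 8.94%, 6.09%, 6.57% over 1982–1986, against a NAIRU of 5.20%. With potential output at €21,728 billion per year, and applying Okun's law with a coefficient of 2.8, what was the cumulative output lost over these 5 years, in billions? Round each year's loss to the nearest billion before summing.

Year 1982: gap = -2.8 × (10.33 - 5.2) = -14.364%, loss ≈ 21728 × 14.364/100 ≈ 3121.
Year 1983: gap = -2.8 × (7.4 - 5.2) = -6.16%, loss ≈ 21728 × 6.16/100 ≈ 1338.
Year 1984: gap = -2.8 × (8.94 - 5.2) = -10.472%, loss ≈ 21728 × 10.472/100 ≈ 2275.
Year 1985: gap = -2.8 × (6.09 - 5.2) = -2.492%, loss ≈ 21728 × 2.492/100 ≈ 541.
Year 1986: gap = -2.8 × (6.57 - 5.2) = -3.836%, loss ≈ 21728 × 3.836/100 ≈ 833.
Total lost output = 3121 + 1338 + 2275 + 541 + 833 = 8108 billion.

€8,108 billion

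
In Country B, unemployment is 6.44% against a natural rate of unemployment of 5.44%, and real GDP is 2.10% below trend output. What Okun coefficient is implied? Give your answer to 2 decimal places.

β ≈ 2.10

Okun's law: output gap = -β × (u - u*).
-2.10 = -β × (6.44 - 5.44) = -β × 1, so β = 2.1/1 = 2.10.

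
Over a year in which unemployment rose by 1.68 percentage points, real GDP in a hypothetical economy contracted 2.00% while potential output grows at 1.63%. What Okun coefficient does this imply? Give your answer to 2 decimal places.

β ≈ 2.16

Growth form: g_Y = g_Y* - β × Δu, so β = (g_Y* - g_Y)/Δu.
β = (1.63 + 2)/1.68 = 3.63/1.68 = 2.16.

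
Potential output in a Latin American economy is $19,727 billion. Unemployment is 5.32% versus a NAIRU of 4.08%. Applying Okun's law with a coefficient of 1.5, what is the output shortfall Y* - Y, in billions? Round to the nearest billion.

$367 billion

Output gap = -1.5 × (5.32 - 4.08) = -1.5 × 1.24 = -1.86%.
Actual GDP ≈ 19727 × 0.9814 ≈ 19360 billion, so the shortfall is 19727 - 19360 = 367 billion.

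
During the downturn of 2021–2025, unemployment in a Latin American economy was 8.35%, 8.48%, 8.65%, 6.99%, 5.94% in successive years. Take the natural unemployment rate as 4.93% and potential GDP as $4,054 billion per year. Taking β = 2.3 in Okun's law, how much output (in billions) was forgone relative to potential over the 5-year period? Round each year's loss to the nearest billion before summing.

Year 2021: gap = -2.3 × (8.35 - 4.93) = -7.866%, loss ≈ 4054 × 7.866/100 ≈ 319.
Year 2022: gap = -2.3 × (8.48 - 4.93) = -8.165%, loss ≈ 4054 × 8.165/100 ≈ 331.
Year 2023: gap = -2.3 × (8.65 - 4.93) = -8.556%, loss ≈ 4054 × 8.556/100 ≈ 347.
Year 2024: gap = -2.3 × (6.99 - 4.93) = -4.738%, loss ≈ 4054 × 4.738/100 ≈ 192.
Year 2025: gap = -2.3 × (5.94 - 4.93) = -2.323%, loss ≈ 4054 × 2.323/100 ≈ 94.
Total lost output = 319 + 331 + 347 + 192 + 94 = 1283 billion.

$1,283 billion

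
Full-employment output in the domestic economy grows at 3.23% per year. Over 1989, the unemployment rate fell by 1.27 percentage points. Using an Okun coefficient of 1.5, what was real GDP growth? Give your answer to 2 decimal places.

5.14%

Growth-rate Okun's law: g_Y = g_Y* - β × Δu.
g_Y = 3.23 - 1.5 × (-1.27) = 3.23 + 1.905 = 5.135%, i.e. 5.14% to 2 d.p.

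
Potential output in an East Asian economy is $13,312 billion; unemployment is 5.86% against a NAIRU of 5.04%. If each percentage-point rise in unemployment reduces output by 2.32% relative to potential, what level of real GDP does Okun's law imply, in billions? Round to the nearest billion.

Unemployment gap = 5.86 - 5.04 = 0.82 points, so the output gap is -2.32 × 0.82 = -1.9024%.
Actual GDP = 13312 × (1 - 1.9024/100) = 13312 × 0.980976 ≈ 13059 billion.

$13,059 billion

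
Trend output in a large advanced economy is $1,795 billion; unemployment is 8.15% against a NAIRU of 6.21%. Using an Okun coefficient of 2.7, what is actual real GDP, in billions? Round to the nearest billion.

$1,701 billion

Unemployment gap = 8.15 - 6.21 = 1.94 points, so the output gap is -2.7 × 1.94 = -5.238%.
Actual GDP = 1795 × (1 - 5.238/100) = 1795 × 0.94762 ≈ 1701 billion.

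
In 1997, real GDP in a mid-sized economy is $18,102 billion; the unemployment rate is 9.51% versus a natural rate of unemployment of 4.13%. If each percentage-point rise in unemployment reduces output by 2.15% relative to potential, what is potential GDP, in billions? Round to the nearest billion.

Unemployment gap = 9.51 - 4.13 = 5.38 points, so output gap = -2.15 × 5.38 = -11.567%.
Since Y = Y* × (1 + gap/100), Y* = 18102/0.88433 ≈ 20470 billion.

$20,470 billion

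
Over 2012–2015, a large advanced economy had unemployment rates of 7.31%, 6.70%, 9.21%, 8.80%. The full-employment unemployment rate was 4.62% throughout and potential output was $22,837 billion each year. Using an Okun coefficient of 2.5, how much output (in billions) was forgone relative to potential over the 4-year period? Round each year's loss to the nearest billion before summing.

$7,731 billion

Year 2012: gap = -2.5 × (7.31 - 4.62) = -6.725%, loss ≈ 22837 × 6.725/100 ≈ 1536.
Year 2013: gap = -2.5 × (6.7 - 4.62) = -5.2%, loss ≈ 22837 × 5.2/100 ≈ 1188.
Year 2014: gap = -2.5 × (9.21 - 4.62) = -11.475%, loss ≈ 22837 × 11.475/100 ≈ 2621.
Year 2015: gap = -2.5 × (8.8 - 4.62) = -10.45%, loss ≈ 22837 × 10.45/100 ≈ 2386.
Total lost output = 1536 + 1188 + 2621 + 2386 = 7731 billion.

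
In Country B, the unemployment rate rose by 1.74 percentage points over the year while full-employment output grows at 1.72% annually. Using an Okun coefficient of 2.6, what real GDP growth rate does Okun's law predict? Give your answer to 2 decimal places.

Growth-rate Okun's law: g_Y = g_Y* - β × Δu.
g_Y = 1.72 - 2.6 × (1.74) = 1.72 - 4.524 = -2.804%, i.e. -2.80% to 2 d.p.

-2.80%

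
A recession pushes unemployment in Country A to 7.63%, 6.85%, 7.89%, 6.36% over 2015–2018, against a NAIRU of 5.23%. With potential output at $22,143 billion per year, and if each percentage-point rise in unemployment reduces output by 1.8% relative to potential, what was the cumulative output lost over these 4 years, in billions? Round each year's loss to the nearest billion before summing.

Year 2015: gap = -1.8 × (7.63 - 5.23) = -4.32%, loss ≈ 22143 × 4.32/100 ≈ 957.
Year 2016: gap = -1.8 × (6.85 - 5.23) = -2.916%, loss ≈ 22143 × 2.916/100 ≈ 646.
Year 2017: gap = -1.8 × (7.89 - 5.23) = -4.788%, loss ≈ 22143 × 4.788/100 ≈ 1060.
Year 2018: gap = -1.8 × (6.36 - 5.23) = -2.034%, loss ≈ 22143 × 2.034/100 ≈ 450.
Total lost output = 957 + 646 + 1060 + 450 = 3113 billion.

$3,113 billion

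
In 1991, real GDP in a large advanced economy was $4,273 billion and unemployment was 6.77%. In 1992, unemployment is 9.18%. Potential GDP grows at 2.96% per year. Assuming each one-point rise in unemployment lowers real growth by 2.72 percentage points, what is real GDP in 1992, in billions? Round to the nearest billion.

Δu = 9.18 - 6.77 = 2.41 points.
Okun's law (growth form): g_Y = g_Y* - β × Δu = 2.96 - 2.72 × (2.41) = 2.96 - 6.5552 = -3.5952%.
Real GDP in the next year = 4273 × (1 - 3.5952/100) = 4273 × 0.964048 ≈ 4119 billion.

$4,119 billion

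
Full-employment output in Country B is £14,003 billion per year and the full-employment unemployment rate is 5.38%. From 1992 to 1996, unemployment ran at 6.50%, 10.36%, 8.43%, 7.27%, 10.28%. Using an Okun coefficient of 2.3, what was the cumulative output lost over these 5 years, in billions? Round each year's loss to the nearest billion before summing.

£5,134 billion

Year 1992: gap = -2.3 × (6.5 - 5.38) = -2.576%, loss ≈ 14003 × 2.576/100 ≈ 361.
Year 1993: gap = -2.3 × (10.36 - 5.38) = -11.454%, loss ≈ 14003 × 11.454/100 ≈ 1604.
Year 1994: gap = -2.3 × (8.43 - 5.38) = -7.015%, loss ≈ 14003 × 7.015/100 ≈ 982.
Year 1995: gap = -2.3 × (7.27 - 5.38) = -4.347%, loss ≈ 14003 × 4.347/100 ≈ 609.
Year 1996: gap = -2.3 × (10.28 - 5.38) = -11.27%, loss ≈ 14003 × 11.27/100 ≈ 1578.
Total lost output = 361 + 1604 + 982 + 609 + 1578 = 5134 billion.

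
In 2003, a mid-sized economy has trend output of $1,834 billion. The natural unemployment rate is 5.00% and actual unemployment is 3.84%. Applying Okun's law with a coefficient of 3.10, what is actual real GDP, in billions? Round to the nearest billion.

$1,900 billion

Unemployment gap = 3.84 - 5 = -1.16 points, so the output gap is -3.1 × (-1.16) = 3.596%.
Actual GDP = 1834 × (1 + 3.596/100) = 1834 × 1.03596 ≈ 1900 billion.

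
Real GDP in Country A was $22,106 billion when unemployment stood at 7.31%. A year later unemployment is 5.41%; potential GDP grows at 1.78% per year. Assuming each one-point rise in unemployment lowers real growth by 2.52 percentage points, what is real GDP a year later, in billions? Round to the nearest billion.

$23,558 billion

Δu = 5.41 - 7.31 = -1.9 points.
Okun's law (growth form): g_Y = g_Y* - β × Δu = 1.78 - 2.52 × (-1.90) = 1.78 + 4.788 = 6.568%.
Real GDP in the next year = 22106 × (1 + 6.568/100) = 22106 × 1.06568 ≈ 23558 billion.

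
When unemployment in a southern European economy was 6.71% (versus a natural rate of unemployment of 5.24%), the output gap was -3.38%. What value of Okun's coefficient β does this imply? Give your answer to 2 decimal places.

Okun's law: output gap = -β × (u - u*).
-3.38 = -β × (6.71 - 5.24) = -β × 1.47, so β = 3.38/1.47 = 2.30.

β ≈ 2.30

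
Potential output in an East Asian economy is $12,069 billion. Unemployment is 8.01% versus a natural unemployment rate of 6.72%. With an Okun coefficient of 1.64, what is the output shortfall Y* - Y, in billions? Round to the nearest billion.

Output gap = -1.64 × (8.01 - 6.72) = -1.64 × 1.29 = -2.1156%.
Actual GDP ≈ 12069 × 0.978844 ≈ 11814 billion, so the shortfall is 12069 - 11814 = 255 billion.

$255 billion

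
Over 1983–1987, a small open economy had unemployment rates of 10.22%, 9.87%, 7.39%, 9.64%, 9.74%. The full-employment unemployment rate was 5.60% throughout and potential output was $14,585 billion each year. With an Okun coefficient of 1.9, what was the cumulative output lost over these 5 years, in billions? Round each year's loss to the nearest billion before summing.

$5,226 billion

Year 1983: gap = -1.9 × (10.22 - 5.6) = -8.778%, loss ≈ 14585 × 8.778/100 ≈ 1280.
Year 1984: gap = -1.9 × (9.87 - 5.6) = -8.113%, loss ≈ 14585 × 8.113/100 ≈ 1183.
Year 1985: gap = -1.9 × (7.39 - 5.6) = -3.401%, loss ≈ 14585 × 3.401/100 ≈ 496.
Year 1986: gap = -1.9 × (9.64 - 5.6) = -7.676%, loss ≈ 14585 × 7.676/100 ≈ 1120.
Year 1987: gap = -1.9 × (9.74 - 5.6) = -7.866%, loss ≈ 14585 × 7.866/100 ≈ 1147.
Total lost output = 1280 + 1183 + 496 + 1120 + 1147 = 5226 billion.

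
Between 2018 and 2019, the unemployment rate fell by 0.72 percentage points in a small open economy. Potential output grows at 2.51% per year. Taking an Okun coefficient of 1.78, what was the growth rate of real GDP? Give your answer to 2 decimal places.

3.79%

Growth-rate Okun's law: g_Y = g_Y* - β × Δu.
g_Y = 2.51 - 1.78 × (-0.72) = 2.51 + 1.2816 = 3.7916%, i.e. 3.79% to 2 d.p.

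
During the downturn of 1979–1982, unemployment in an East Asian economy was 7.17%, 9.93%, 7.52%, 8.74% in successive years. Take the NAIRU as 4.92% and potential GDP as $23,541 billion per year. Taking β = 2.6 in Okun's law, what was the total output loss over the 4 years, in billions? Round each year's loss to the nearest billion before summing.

Year 1979: gap = -2.6 × (7.17 - 4.92) = -5.85%, loss ≈ 23541 × 5.85/100 ≈ 1377.
Year 1980: gap = -2.6 × (9.93 - 4.92) = -13.026%, loss ≈ 23541 × 13.026/100 ≈ 3066.
Year 1981: gap = -2.6 × (7.52 - 4.92) = -6.76%, loss ≈ 23541 × 6.76/100 ≈ 1591.
Year 1982: gap = -2.6 × (8.74 - 4.92) = -9.932%, loss ≈ 23541 × 9.932/100 ≈ 2338.
Total lost output = 1377 + 3066 + 1591 + 2338 = 8372 billion.

$8,372 billion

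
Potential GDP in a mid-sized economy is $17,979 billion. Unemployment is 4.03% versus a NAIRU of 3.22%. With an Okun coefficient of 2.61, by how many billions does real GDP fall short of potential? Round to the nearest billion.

$380 billion

Output gap = -2.61 × (4.03 - 3.22) = -2.61 × 0.81 = -2.1141%.
Actual GDP ≈ 17979 × 0.978859 ≈ 17599 billion, so the shortfall is 17979 - 17599 = 380 billion.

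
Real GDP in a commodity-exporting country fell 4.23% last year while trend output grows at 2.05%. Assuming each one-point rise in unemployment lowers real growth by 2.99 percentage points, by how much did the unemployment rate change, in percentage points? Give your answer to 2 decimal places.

2.10 percentage points

Growth-rate Okun's law: g_Y = g_Y* - β × Δu, so Δu = (g_Y* - g_Y)/β.
Δu = (2.05 + 4.23)/2.99 = 6.28/2.99 = 2.10 percentage points.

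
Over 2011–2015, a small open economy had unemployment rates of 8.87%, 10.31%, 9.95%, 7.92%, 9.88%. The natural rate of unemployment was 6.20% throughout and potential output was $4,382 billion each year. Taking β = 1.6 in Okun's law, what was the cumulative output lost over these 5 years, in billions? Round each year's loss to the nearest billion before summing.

$1,117 billion

Year 2011: gap = -1.6 × (8.87 - 6.2) = -4.272%, loss ≈ 4382 × 4.272/100 ≈ 187.
Year 2012: gap = -1.6 × (10.31 - 6.2) = -6.576%, loss ≈ 4382 × 6.576/100 ≈ 288.
Year 2013: gap = -1.6 × (9.95 - 6.2) = -6%, loss ≈ 4382 × 6/100 ≈ 263.
Year 2014: gap = -1.6 × (7.92 - 6.2) = -2.752%, loss ≈ 4382 × 2.752/100 ≈ 121.
Year 2015: gap = -1.6 × (9.88 - 6.2) = -5.888%, loss ≈ 4382 × 5.888/100 ≈ 258.
Total lost output = 187 + 288 + 263 + 121 + 258 = 1117 billion.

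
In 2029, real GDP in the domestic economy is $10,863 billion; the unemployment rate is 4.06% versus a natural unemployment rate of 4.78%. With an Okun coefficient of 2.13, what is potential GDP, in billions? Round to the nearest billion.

Unemployment gap = 4.06 - 4.78 = -0.72 points, so output gap = -2.13 × (-0.72) = 1.5336%.
Since Y = Y* × (1 + gap/100), Y* = 10863/1.015336 ≈ 10699 billion.

$10,699 billion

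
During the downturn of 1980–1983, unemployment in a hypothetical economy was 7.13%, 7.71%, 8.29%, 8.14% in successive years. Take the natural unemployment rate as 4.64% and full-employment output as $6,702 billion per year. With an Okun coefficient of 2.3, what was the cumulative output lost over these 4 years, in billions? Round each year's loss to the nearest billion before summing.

$1,960 billion

Year 1980: gap = -2.3 × (7.13 - 4.64) = -5.727%, loss ≈ 6702 × 5.727/100 ≈ 384.
Year 1981: gap = -2.3 × (7.71 - 4.64) = -7.061%, loss ≈ 6702 × 7.061/100 ≈ 473.
Year 1982: gap = -2.3 × (8.29 - 4.64) = -8.395%, loss ≈ 6702 × 8.395/100 ≈ 563.
Year 1983: gap = -2.3 × (8.14 - 4.64) = -8.05%, loss ≈ 6702 × 8.05/100 ≈ 540.
Total lost output = 384 + 473 + 563 + 540 = 1960 billion.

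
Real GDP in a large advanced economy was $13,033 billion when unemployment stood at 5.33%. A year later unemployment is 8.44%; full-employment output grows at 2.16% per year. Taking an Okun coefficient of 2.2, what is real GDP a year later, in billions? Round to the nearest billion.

$12,423 billion

Δu = 8.44 - 5.33 = 3.11 points.
Okun's law (growth form): g_Y = g_Y* - β × Δu = 2.16 - 2.2 × (3.11) = 2.16 - 6.842 = -4.682%.
Real GDP in the next year = 13033 × (1 - 4.682/100) = 13033 × 0.95318 ≈ 12423 billion.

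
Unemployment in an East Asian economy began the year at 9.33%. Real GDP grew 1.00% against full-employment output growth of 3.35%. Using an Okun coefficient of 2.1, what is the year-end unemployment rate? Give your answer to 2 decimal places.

10.45%

Growth-rate Okun's law: g_Y = g_Y* - β × Δu, so Δu = (g_Y* - g_Y)/β.
Δu = (3.35 - 1)/2.1 = 2.35/2.1 = 1.12 percentage points.
Year-end unemployment = 9.33 + 1.12 = 10.45%.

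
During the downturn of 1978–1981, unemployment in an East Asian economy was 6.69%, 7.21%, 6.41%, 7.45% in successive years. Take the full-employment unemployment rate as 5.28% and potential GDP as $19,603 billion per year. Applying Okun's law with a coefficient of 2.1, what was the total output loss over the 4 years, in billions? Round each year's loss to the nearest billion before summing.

$2,733 billion

Year 1978: gap = -2.1 × (6.69 - 5.28) = -2.961%, loss ≈ 19603 × 2.961/100 ≈ 580.
Year 1979: gap = -2.1 × (7.21 - 5.28) = -4.053%, loss ≈ 19603 × 4.053/100 ≈ 795.
Year 1980: gap = -2.1 × (6.41 - 5.28) = -2.373%, loss ≈ 19603 × 2.373/100 ≈ 465.
Year 1981: gap = -2.1 × (7.45 - 5.28) = -4.557%, loss ≈ 19603 × 4.557/100 ≈ 893.
Total lost output = 580 + 795 + 465 + 893 = 2733 billion.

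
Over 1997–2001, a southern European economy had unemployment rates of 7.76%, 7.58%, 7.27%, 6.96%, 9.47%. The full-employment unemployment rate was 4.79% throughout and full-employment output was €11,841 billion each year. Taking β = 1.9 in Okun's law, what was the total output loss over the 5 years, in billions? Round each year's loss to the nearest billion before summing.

€3,395 billion

Year 1997: gap = -1.9 × (7.76 - 4.79) = -5.643%, loss ≈ 11841 × 5.643/100 ≈ 668.
Year 1998: gap = -1.9 × (7.58 - 4.79) = -5.301%, loss ≈ 11841 × 5.301/100 ≈ 628.
Year 1999: gap = -1.9 × (7.27 - 4.79) = -4.712%, loss ≈ 11841 × 4.712/100 ≈ 558.
Year 2000: gap = -1.9 × (6.96 - 4.79) = -4.123%, loss ≈ 11841 × 4.123/100 ≈ 488.
Year 2001: gap = -1.9 × (9.47 - 4.79) = -8.892%, loss ≈ 11841 × 8.892/100 ≈ 1053.
Total lost output = 668 + 628 + 558 + 488 + 1053 = 3395 billion.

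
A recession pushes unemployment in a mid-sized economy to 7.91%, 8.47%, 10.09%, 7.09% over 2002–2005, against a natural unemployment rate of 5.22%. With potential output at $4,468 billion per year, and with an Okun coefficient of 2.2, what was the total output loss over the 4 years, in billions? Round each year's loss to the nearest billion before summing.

$1,246 billion

Year 2002: gap = -2.2 × (7.91 - 5.22) = -5.918%, loss ≈ 4468 × 5.918/100 ≈ 264.
Year 2003: gap = -2.2 × (8.47 - 5.22) = -7.15%, loss ≈ 4468 × 7.15/100 ≈ 319.
Year 2004: gap = -2.2 × (10.09 - 5.22) = -10.714%, loss ≈ 4468 × 10.714/100 ≈ 479.
Year 2005: gap = -2.2 × (7.09 - 5.22) = -4.114%, loss ≈ 4468 × 4.114/100 ≈ 184.
Total lost output = 264 + 319 + 479 + 184 = 1246 billion.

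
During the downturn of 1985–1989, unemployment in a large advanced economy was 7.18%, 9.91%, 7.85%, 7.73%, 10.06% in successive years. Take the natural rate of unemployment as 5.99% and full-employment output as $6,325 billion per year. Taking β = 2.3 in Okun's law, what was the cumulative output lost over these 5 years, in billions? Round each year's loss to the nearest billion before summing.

$1,859 billion

Year 1985: gap = -2.3 × (7.18 - 5.99) = -2.737%, loss ≈ 6325 × 2.737/100 ≈ 173.
Year 1986: gap = -2.3 × (9.91 - 5.99) = -9.016%, loss ≈ 6325 × 9.016/100 ≈ 570.
Year 1987: gap = -2.3 × (7.85 - 5.99) = -4.278%, loss ≈ 6325 × 4.278/100 ≈ 271.
Year 1988: gap = -2.3 × (7.73 - 5.99) = -4.002%, loss ≈ 6325 × 4.002/100 ≈ 253.
Year 1989: gap = -2.3 × (10.06 - 5.99) = -9.361%, loss ≈ 6325 × 9.361/100 ≈ 592.
Total lost output = 173 + 570 + 271 + 253 + 592 = 1859 billion.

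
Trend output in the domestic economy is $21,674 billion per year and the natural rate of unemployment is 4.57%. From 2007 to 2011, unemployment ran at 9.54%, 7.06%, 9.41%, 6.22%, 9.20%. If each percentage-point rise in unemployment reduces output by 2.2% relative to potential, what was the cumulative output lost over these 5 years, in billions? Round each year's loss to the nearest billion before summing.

Year 2007: gap = -2.2 × (9.54 - 4.57) = -10.934%, loss ≈ 21674 × 10.934/100 ≈ 2370.
Year 2008: gap = -2.2 × (7.06 - 4.57) = -5.478%, loss ≈ 21674 × 5.478/100 ≈ 1187.
Year 2009: gap = -2.2 × (9.41 - 4.57) = -10.648%, loss ≈ 21674 × 10.648/100 ≈ 2308.
Year 2010: gap = -2.2 × (6.22 - 4.57) = -3.63%, loss ≈ 21674 × 3.63/100 ≈ 787.
Year 2011: gap = -2.2 × (9.2 - 4.57) = -10.186%, loss ≈ 21674 × 10.186/100 ≈ 2208.
Total lost output = 2370 + 1187 + 2308 + 787 + 2208 = 8860 billion.

$8,860 billion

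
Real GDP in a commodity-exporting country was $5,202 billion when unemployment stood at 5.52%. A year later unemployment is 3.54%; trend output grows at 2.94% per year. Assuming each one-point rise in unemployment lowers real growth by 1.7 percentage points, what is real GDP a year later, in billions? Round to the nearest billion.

$5,530 billion

Δu = 3.54 - 5.52 = -1.98 points.
Okun's law (growth form): g_Y = g_Y* - β × Δu = 2.94 - 1.7 × (-1.98) = 2.94 + 3.366 = 6.306%.
Real GDP in the next year = 5202 × (1 + 6.306/100) = 5202 × 1.06306 ≈ 5530 billion.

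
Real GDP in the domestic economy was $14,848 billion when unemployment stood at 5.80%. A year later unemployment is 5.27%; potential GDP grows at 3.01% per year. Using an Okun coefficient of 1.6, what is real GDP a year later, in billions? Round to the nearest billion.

Δu = 5.27 - 5.8 = -0.53 points.
Okun's law (growth form): g_Y = g_Y* - β × Δu = 3.01 - 1.6 × (-0.53) = 3.01 + 0.848 = 3.858%.
Real GDP in the next year = 14848 × (1 + 3.858/100) = 14848 × 1.03858 ≈ 15421 billion.

$15,421 billion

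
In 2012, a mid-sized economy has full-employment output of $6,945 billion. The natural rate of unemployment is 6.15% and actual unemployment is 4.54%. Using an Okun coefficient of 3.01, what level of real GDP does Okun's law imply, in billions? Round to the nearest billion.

Unemployment gap = 4.54 - 6.15 = -1.61 points, so the output gap is -3.01 × (-1.61) = 4.8461%.
Actual GDP = 6945 × (1 + 4.8461/100) = 6945 × 1.048461 ≈ 7282 billion.

$7,282 billion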